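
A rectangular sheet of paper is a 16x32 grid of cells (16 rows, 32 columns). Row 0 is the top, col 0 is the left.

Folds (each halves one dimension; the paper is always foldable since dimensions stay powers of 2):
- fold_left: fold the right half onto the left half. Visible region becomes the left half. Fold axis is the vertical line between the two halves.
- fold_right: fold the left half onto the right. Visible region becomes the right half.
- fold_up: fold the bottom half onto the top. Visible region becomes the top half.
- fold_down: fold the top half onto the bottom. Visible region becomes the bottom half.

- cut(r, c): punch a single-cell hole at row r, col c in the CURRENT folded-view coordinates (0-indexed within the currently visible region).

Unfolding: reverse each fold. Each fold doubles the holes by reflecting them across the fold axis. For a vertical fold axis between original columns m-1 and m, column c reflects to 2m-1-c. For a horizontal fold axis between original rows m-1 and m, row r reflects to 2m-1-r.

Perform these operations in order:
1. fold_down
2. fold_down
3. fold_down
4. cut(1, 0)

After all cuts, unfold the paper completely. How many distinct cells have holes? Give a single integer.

Op 1 fold_down: fold axis h@8; visible region now rows[8,16) x cols[0,32) = 8x32
Op 2 fold_down: fold axis h@12; visible region now rows[12,16) x cols[0,32) = 4x32
Op 3 fold_down: fold axis h@14; visible region now rows[14,16) x cols[0,32) = 2x32
Op 4 cut(1, 0): punch at orig (15,0); cuts so far [(15, 0)]; region rows[14,16) x cols[0,32) = 2x32
Unfold 1 (reflect across h@14): 2 holes -> [(12, 0), (15, 0)]
Unfold 2 (reflect across h@12): 4 holes -> [(8, 0), (11, 0), (12, 0), (15, 0)]
Unfold 3 (reflect across h@8): 8 holes -> [(0, 0), (3, 0), (4, 0), (7, 0), (8, 0), (11, 0), (12, 0), (15, 0)]

Answer: 8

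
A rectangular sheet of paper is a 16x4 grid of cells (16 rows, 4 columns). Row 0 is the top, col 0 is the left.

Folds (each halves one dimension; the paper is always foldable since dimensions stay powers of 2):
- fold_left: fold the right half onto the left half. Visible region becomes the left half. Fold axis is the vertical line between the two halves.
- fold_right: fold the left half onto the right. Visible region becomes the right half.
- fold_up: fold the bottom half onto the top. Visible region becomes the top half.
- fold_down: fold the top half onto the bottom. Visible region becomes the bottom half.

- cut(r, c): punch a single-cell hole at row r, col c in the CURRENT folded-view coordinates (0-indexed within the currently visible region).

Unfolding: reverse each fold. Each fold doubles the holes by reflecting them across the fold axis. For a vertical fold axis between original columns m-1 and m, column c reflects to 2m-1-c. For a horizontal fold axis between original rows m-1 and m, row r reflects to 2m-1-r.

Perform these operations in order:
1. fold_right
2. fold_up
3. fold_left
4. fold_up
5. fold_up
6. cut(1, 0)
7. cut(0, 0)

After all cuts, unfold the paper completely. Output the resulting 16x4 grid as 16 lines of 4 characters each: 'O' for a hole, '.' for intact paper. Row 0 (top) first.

Answer: OOOO
OOOO
OOOO
OOOO
OOOO
OOOO
OOOO
OOOO
OOOO
OOOO
OOOO
OOOO
OOOO
OOOO
OOOO
OOOO

Derivation:
Op 1 fold_right: fold axis v@2; visible region now rows[0,16) x cols[2,4) = 16x2
Op 2 fold_up: fold axis h@8; visible region now rows[0,8) x cols[2,4) = 8x2
Op 3 fold_left: fold axis v@3; visible region now rows[0,8) x cols[2,3) = 8x1
Op 4 fold_up: fold axis h@4; visible region now rows[0,4) x cols[2,3) = 4x1
Op 5 fold_up: fold axis h@2; visible region now rows[0,2) x cols[2,3) = 2x1
Op 6 cut(1, 0): punch at orig (1,2); cuts so far [(1, 2)]; region rows[0,2) x cols[2,3) = 2x1
Op 7 cut(0, 0): punch at orig (0,2); cuts so far [(0, 2), (1, 2)]; region rows[0,2) x cols[2,3) = 2x1
Unfold 1 (reflect across h@2): 4 holes -> [(0, 2), (1, 2), (2, 2), (3, 2)]
Unfold 2 (reflect across h@4): 8 holes -> [(0, 2), (1, 2), (2, 2), (3, 2), (4, 2), (5, 2), (6, 2), (7, 2)]
Unfold 3 (reflect across v@3): 16 holes -> [(0, 2), (0, 3), (1, 2), (1, 3), (2, 2), (2, 3), (3, 2), (3, 3), (4, 2), (4, 3), (5, 2), (5, 3), (6, 2), (6, 3), (7, 2), (7, 3)]
Unfold 4 (reflect across h@8): 32 holes -> [(0, 2), (0, 3), (1, 2), (1, 3), (2, 2), (2, 3), (3, 2), (3, 3), (4, 2), (4, 3), (5, 2), (5, 3), (6, 2), (6, 3), (7, 2), (7, 3), (8, 2), (8, 3), (9, 2), (9, 3), (10, 2), (10, 3), (11, 2), (11, 3), (12, 2), (12, 3), (13, 2), (13, 3), (14, 2), (14, 3), (15, 2), (15, 3)]
Unfold 5 (reflect across v@2): 64 holes -> [(0, 0), (0, 1), (0, 2), (0, 3), (1, 0), (1, 1), (1, 2), (1, 3), (2, 0), (2, 1), (2, 2), (2, 3), (3, 0), (3, 1), (3, 2), (3, 3), (4, 0), (4, 1), (4, 2), (4, 3), (5, 0), (5, 1), (5, 2), (5, 3), (6, 0), (6, 1), (6, 2), (6, 3), (7, 0), (7, 1), (7, 2), (7, 3), (8, 0), (8, 1), (8, 2), (8, 3), (9, 0), (9, 1), (9, 2), (9, 3), (10, 0), (10, 1), (10, 2), (10, 3), (11, 0), (11, 1), (11, 2), (11, 3), (12, 0), (12, 1), (12, 2), (12, 3), (13, 0), (13, 1), (13, 2), (13, 3), (14, 0), (14, 1), (14, 2), (14, 3), (15, 0), (15, 1), (15, 2), (15, 3)]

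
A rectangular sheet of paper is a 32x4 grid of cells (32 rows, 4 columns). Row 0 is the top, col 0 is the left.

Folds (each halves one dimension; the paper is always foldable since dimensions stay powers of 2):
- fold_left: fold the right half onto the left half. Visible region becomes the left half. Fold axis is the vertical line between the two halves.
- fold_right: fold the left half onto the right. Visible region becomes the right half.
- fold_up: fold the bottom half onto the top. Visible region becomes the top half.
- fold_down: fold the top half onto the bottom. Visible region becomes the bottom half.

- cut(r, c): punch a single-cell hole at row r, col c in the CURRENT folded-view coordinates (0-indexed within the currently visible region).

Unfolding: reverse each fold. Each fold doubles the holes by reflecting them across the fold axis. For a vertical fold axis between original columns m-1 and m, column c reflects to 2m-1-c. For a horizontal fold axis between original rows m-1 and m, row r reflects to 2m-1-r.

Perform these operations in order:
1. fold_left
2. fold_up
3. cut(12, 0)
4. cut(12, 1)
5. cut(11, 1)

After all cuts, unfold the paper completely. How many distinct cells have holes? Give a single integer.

Answer: 12

Derivation:
Op 1 fold_left: fold axis v@2; visible region now rows[0,32) x cols[0,2) = 32x2
Op 2 fold_up: fold axis h@16; visible region now rows[0,16) x cols[0,2) = 16x2
Op 3 cut(12, 0): punch at orig (12,0); cuts so far [(12, 0)]; region rows[0,16) x cols[0,2) = 16x2
Op 4 cut(12, 1): punch at orig (12,1); cuts so far [(12, 0), (12, 1)]; region rows[0,16) x cols[0,2) = 16x2
Op 5 cut(11, 1): punch at orig (11,1); cuts so far [(11, 1), (12, 0), (12, 1)]; region rows[0,16) x cols[0,2) = 16x2
Unfold 1 (reflect across h@16): 6 holes -> [(11, 1), (12, 0), (12, 1), (19, 0), (19, 1), (20, 1)]
Unfold 2 (reflect across v@2): 12 holes -> [(11, 1), (11, 2), (12, 0), (12, 1), (12, 2), (12, 3), (19, 0), (19, 1), (19, 2), (19, 3), (20, 1), (20, 2)]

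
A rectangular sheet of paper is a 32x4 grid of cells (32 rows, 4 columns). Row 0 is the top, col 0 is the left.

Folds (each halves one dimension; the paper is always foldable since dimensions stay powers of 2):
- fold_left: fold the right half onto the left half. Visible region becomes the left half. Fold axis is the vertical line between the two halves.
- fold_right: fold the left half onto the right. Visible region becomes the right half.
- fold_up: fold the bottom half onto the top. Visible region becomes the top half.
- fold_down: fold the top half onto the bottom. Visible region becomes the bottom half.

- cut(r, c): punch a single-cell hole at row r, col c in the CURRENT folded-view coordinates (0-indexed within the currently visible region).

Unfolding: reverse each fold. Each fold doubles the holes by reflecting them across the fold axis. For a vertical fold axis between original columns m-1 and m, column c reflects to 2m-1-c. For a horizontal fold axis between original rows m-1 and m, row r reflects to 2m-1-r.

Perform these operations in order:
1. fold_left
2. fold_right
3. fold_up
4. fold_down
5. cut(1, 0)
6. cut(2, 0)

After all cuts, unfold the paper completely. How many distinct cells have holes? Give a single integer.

Answer: 32

Derivation:
Op 1 fold_left: fold axis v@2; visible region now rows[0,32) x cols[0,2) = 32x2
Op 2 fold_right: fold axis v@1; visible region now rows[0,32) x cols[1,2) = 32x1
Op 3 fold_up: fold axis h@16; visible region now rows[0,16) x cols[1,2) = 16x1
Op 4 fold_down: fold axis h@8; visible region now rows[8,16) x cols[1,2) = 8x1
Op 5 cut(1, 0): punch at orig (9,1); cuts so far [(9, 1)]; region rows[8,16) x cols[1,2) = 8x1
Op 6 cut(2, 0): punch at orig (10,1); cuts so far [(9, 1), (10, 1)]; region rows[8,16) x cols[1,2) = 8x1
Unfold 1 (reflect across h@8): 4 holes -> [(5, 1), (6, 1), (9, 1), (10, 1)]
Unfold 2 (reflect across h@16): 8 holes -> [(5, 1), (6, 1), (9, 1), (10, 1), (21, 1), (22, 1), (25, 1), (26, 1)]
Unfold 3 (reflect across v@1): 16 holes -> [(5, 0), (5, 1), (6, 0), (6, 1), (9, 0), (9, 1), (10, 0), (10, 1), (21, 0), (21, 1), (22, 0), (22, 1), (25, 0), (25, 1), (26, 0), (26, 1)]
Unfold 4 (reflect across v@2): 32 holes -> [(5, 0), (5, 1), (5, 2), (5, 3), (6, 0), (6, 1), (6, 2), (6, 3), (9, 0), (9, 1), (9, 2), (9, 3), (10, 0), (10, 1), (10, 2), (10, 3), (21, 0), (21, 1), (21, 2), (21, 3), (22, 0), (22, 1), (22, 2), (22, 3), (25, 0), (25, 1), (25, 2), (25, 3), (26, 0), (26, 1), (26, 2), (26, 3)]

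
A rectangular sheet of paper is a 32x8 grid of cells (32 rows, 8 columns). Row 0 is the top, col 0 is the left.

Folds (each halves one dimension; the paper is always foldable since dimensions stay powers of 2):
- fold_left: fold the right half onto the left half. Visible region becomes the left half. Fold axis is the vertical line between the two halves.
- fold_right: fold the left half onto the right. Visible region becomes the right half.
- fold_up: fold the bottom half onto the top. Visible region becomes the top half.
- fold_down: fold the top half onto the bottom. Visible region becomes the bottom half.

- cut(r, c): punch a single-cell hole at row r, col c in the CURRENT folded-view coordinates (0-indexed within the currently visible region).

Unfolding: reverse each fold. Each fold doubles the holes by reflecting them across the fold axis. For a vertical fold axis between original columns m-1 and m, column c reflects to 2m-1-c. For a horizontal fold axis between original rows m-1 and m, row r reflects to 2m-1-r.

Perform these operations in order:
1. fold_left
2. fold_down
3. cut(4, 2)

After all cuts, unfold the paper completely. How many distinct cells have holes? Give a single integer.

Answer: 4

Derivation:
Op 1 fold_left: fold axis v@4; visible region now rows[0,32) x cols[0,4) = 32x4
Op 2 fold_down: fold axis h@16; visible region now rows[16,32) x cols[0,4) = 16x4
Op 3 cut(4, 2): punch at orig (20,2); cuts so far [(20, 2)]; region rows[16,32) x cols[0,4) = 16x4
Unfold 1 (reflect across h@16): 2 holes -> [(11, 2), (20, 2)]
Unfold 2 (reflect across v@4): 4 holes -> [(11, 2), (11, 5), (20, 2), (20, 5)]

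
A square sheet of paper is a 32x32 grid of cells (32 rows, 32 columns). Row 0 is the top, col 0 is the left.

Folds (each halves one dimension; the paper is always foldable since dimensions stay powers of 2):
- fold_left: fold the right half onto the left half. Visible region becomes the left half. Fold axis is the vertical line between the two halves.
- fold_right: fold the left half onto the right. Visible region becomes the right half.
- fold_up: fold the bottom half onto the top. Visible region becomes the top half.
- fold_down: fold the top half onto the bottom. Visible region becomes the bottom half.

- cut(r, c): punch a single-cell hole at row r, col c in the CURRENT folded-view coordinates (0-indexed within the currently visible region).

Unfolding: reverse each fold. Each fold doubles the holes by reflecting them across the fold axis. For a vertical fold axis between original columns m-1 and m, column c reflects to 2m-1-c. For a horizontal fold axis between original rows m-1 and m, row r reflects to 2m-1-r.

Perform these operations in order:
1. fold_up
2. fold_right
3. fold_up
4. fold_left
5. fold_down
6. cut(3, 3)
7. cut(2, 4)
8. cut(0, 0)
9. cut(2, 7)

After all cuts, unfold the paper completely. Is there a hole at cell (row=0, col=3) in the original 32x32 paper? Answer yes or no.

Op 1 fold_up: fold axis h@16; visible region now rows[0,16) x cols[0,32) = 16x32
Op 2 fold_right: fold axis v@16; visible region now rows[0,16) x cols[16,32) = 16x16
Op 3 fold_up: fold axis h@8; visible region now rows[0,8) x cols[16,32) = 8x16
Op 4 fold_left: fold axis v@24; visible region now rows[0,8) x cols[16,24) = 8x8
Op 5 fold_down: fold axis h@4; visible region now rows[4,8) x cols[16,24) = 4x8
Op 6 cut(3, 3): punch at orig (7,19); cuts so far [(7, 19)]; region rows[4,8) x cols[16,24) = 4x8
Op 7 cut(2, 4): punch at orig (6,20); cuts so far [(6, 20), (7, 19)]; region rows[4,8) x cols[16,24) = 4x8
Op 8 cut(0, 0): punch at orig (4,16); cuts so far [(4, 16), (6, 20), (7, 19)]; region rows[4,8) x cols[16,24) = 4x8
Op 9 cut(2, 7): punch at orig (6,23); cuts so far [(4, 16), (6, 20), (6, 23), (7, 19)]; region rows[4,8) x cols[16,24) = 4x8
Unfold 1 (reflect across h@4): 8 holes -> [(0, 19), (1, 20), (1, 23), (3, 16), (4, 16), (6, 20), (6, 23), (7, 19)]
Unfold 2 (reflect across v@24): 16 holes -> [(0, 19), (0, 28), (1, 20), (1, 23), (1, 24), (1, 27), (3, 16), (3, 31), (4, 16), (4, 31), (6, 20), (6, 23), (6, 24), (6, 27), (7, 19), (7, 28)]
Unfold 3 (reflect across h@8): 32 holes -> [(0, 19), (0, 28), (1, 20), (1, 23), (1, 24), (1, 27), (3, 16), (3, 31), (4, 16), (4, 31), (6, 20), (6, 23), (6, 24), (6, 27), (7, 19), (7, 28), (8, 19), (8, 28), (9, 20), (9, 23), (9, 24), (9, 27), (11, 16), (11, 31), (12, 16), (12, 31), (14, 20), (14, 23), (14, 24), (14, 27), (15, 19), (15, 28)]
Unfold 4 (reflect across v@16): 64 holes -> [(0, 3), (0, 12), (0, 19), (0, 28), (1, 4), (1, 7), (1, 8), (1, 11), (1, 20), (1, 23), (1, 24), (1, 27), (3, 0), (3, 15), (3, 16), (3, 31), (4, 0), (4, 15), (4, 16), (4, 31), (6, 4), (6, 7), (6, 8), (6, 11), (6, 20), (6, 23), (6, 24), (6, 27), (7, 3), (7, 12), (7, 19), (7, 28), (8, 3), (8, 12), (8, 19), (8, 28), (9, 4), (9, 7), (9, 8), (9, 11), (9, 20), (9, 23), (9, 24), (9, 27), (11, 0), (11, 15), (11, 16), (11, 31), (12, 0), (12, 15), (12, 16), (12, 31), (14, 4), (14, 7), (14, 8), (14, 11), (14, 20), (14, 23), (14, 24), (14, 27), (15, 3), (15, 12), (15, 19), (15, 28)]
Unfold 5 (reflect across h@16): 128 holes -> [(0, 3), (0, 12), (0, 19), (0, 28), (1, 4), (1, 7), (1, 8), (1, 11), (1, 20), (1, 23), (1, 24), (1, 27), (3, 0), (3, 15), (3, 16), (3, 31), (4, 0), (4, 15), (4, 16), (4, 31), (6, 4), (6, 7), (6, 8), (6, 11), (6, 20), (6, 23), (6, 24), (6, 27), (7, 3), (7, 12), (7, 19), (7, 28), (8, 3), (8, 12), (8, 19), (8, 28), (9, 4), (9, 7), (9, 8), (9, 11), (9, 20), (9, 23), (9, 24), (9, 27), (11, 0), (11, 15), (11, 16), (11, 31), (12, 0), (12, 15), (12, 16), (12, 31), (14, 4), (14, 7), (14, 8), (14, 11), (14, 20), (14, 23), (14, 24), (14, 27), (15, 3), (15, 12), (15, 19), (15, 28), (16, 3), (16, 12), (16, 19), (16, 28), (17, 4), (17, 7), (17, 8), (17, 11), (17, 20), (17, 23), (17, 24), (17, 27), (19, 0), (19, 15), (19, 16), (19, 31), (20, 0), (20, 15), (20, 16), (20, 31), (22, 4), (22, 7), (22, 8), (22, 11), (22, 20), (22, 23), (22, 24), (22, 27), (23, 3), (23, 12), (23, 19), (23, 28), (24, 3), (24, 12), (24, 19), (24, 28), (25, 4), (25, 7), (25, 8), (25, 11), (25, 20), (25, 23), (25, 24), (25, 27), (27, 0), (27, 15), (27, 16), (27, 31), (28, 0), (28, 15), (28, 16), (28, 31), (30, 4), (30, 7), (30, 8), (30, 11), (30, 20), (30, 23), (30, 24), (30, 27), (31, 3), (31, 12), (31, 19), (31, 28)]
Holes: [(0, 3), (0, 12), (0, 19), (0, 28), (1, 4), (1, 7), (1, 8), (1, 11), (1, 20), (1, 23), (1, 24), (1, 27), (3, 0), (3, 15), (3, 16), (3, 31), (4, 0), (4, 15), (4, 16), (4, 31), (6, 4), (6, 7), (6, 8), (6, 11), (6, 20), (6, 23), (6, 24), (6, 27), (7, 3), (7, 12), (7, 19), (7, 28), (8, 3), (8, 12), (8, 19), (8, 28), (9, 4), (9, 7), (9, 8), (9, 11), (9, 20), (9, 23), (9, 24), (9, 27), (11, 0), (11, 15), (11, 16), (11, 31), (12, 0), (12, 15), (12, 16), (12, 31), (14, 4), (14, 7), (14, 8), (14, 11), (14, 20), (14, 23), (14, 24), (14, 27), (15, 3), (15, 12), (15, 19), (15, 28), (16, 3), (16, 12), (16, 19), (16, 28), (17, 4), (17, 7), (17, 8), (17, 11), (17, 20), (17, 23), (17, 24), (17, 27), (19, 0), (19, 15), (19, 16), (19, 31), (20, 0), (20, 15), (20, 16), (20, 31), (22, 4), (22, 7), (22, 8), (22, 11), (22, 20), (22, 23), (22, 24), (22, 27), (23, 3), (23, 12), (23, 19), (23, 28), (24, 3), (24, 12), (24, 19), (24, 28), (25, 4), (25, 7), (25, 8), (25, 11), (25, 20), (25, 23), (25, 24), (25, 27), (27, 0), (27, 15), (27, 16), (27, 31), (28, 0), (28, 15), (28, 16), (28, 31), (30, 4), (30, 7), (30, 8), (30, 11), (30, 20), (30, 23), (30, 24), (30, 27), (31, 3), (31, 12), (31, 19), (31, 28)]

Answer: yes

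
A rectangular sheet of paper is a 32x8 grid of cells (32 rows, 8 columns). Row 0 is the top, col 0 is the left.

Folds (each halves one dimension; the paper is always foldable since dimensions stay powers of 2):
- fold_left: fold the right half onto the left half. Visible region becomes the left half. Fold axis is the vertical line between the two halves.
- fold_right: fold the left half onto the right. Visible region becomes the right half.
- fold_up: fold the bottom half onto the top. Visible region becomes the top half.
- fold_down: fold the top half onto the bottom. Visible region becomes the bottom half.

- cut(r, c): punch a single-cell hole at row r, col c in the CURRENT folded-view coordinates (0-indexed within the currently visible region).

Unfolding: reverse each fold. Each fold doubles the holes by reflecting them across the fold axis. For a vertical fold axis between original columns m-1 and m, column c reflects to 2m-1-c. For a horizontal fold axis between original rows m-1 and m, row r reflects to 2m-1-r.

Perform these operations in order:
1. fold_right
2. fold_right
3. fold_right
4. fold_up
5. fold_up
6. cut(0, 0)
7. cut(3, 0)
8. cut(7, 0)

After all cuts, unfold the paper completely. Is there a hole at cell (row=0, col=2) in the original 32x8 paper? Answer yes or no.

Answer: yes

Derivation:
Op 1 fold_right: fold axis v@4; visible region now rows[0,32) x cols[4,8) = 32x4
Op 2 fold_right: fold axis v@6; visible region now rows[0,32) x cols[6,8) = 32x2
Op 3 fold_right: fold axis v@7; visible region now rows[0,32) x cols[7,8) = 32x1
Op 4 fold_up: fold axis h@16; visible region now rows[0,16) x cols[7,8) = 16x1
Op 5 fold_up: fold axis h@8; visible region now rows[0,8) x cols[7,8) = 8x1
Op 6 cut(0, 0): punch at orig (0,7); cuts so far [(0, 7)]; region rows[0,8) x cols[7,8) = 8x1
Op 7 cut(3, 0): punch at orig (3,7); cuts so far [(0, 7), (3, 7)]; region rows[0,8) x cols[7,8) = 8x1
Op 8 cut(7, 0): punch at orig (7,7); cuts so far [(0, 7), (3, 7), (7, 7)]; region rows[0,8) x cols[7,8) = 8x1
Unfold 1 (reflect across h@8): 6 holes -> [(0, 7), (3, 7), (7, 7), (8, 7), (12, 7), (15, 7)]
Unfold 2 (reflect across h@16): 12 holes -> [(0, 7), (3, 7), (7, 7), (8, 7), (12, 7), (15, 7), (16, 7), (19, 7), (23, 7), (24, 7), (28, 7), (31, 7)]
Unfold 3 (reflect across v@7): 24 holes -> [(0, 6), (0, 7), (3, 6), (3, 7), (7, 6), (7, 7), (8, 6), (8, 7), (12, 6), (12, 7), (15, 6), (15, 7), (16, 6), (16, 7), (19, 6), (19, 7), (23, 6), (23, 7), (24, 6), (24, 7), (28, 6), (28, 7), (31, 6), (31, 7)]
Unfold 4 (reflect across v@6): 48 holes -> [(0, 4), (0, 5), (0, 6), (0, 7), (3, 4), (3, 5), (3, 6), (3, 7), (7, 4), (7, 5), (7, 6), (7, 7), (8, 4), (8, 5), (8, 6), (8, 7), (12, 4), (12, 5), (12, 6), (12, 7), (15, 4), (15, 5), (15, 6), (15, 7), (16, 4), (16, 5), (16, 6), (16, 7), (19, 4), (19, 5), (19, 6), (19, 7), (23, 4), (23, 5), (23, 6), (23, 7), (24, 4), (24, 5), (24, 6), (24, 7), (28, 4), (28, 5), (28, 6), (28, 7), (31, 4), (31, 5), (31, 6), (31, 7)]
Unfold 5 (reflect across v@4): 96 holes -> [(0, 0), (0, 1), (0, 2), (0, 3), (0, 4), (0, 5), (0, 6), (0, 7), (3, 0), (3, 1), (3, 2), (3, 3), (3, 4), (3, 5), (3, 6), (3, 7), (7, 0), (7, 1), (7, 2), (7, 3), (7, 4), (7, 5), (7, 6), (7, 7), (8, 0), (8, 1), (8, 2), (8, 3), (8, 4), (8, 5), (8, 6), (8, 7), (12, 0), (12, 1), (12, 2), (12, 3), (12, 4), (12, 5), (12, 6), (12, 7), (15, 0), (15, 1), (15, 2), (15, 3), (15, 4), (15, 5), (15, 6), (15, 7), (16, 0), (16, 1), (16, 2), (16, 3), (16, 4), (16, 5), (16, 6), (16, 7), (19, 0), (19, 1), (19, 2), (19, 3), (19, 4), (19, 5), (19, 6), (19, 7), (23, 0), (23, 1), (23, 2), (23, 3), (23, 4), (23, 5), (23, 6), (23, 7), (24, 0), (24, 1), (24, 2), (24, 3), (24, 4), (24, 5), (24, 6), (24, 7), (28, 0), (28, 1), (28, 2), (28, 3), (28, 4), (28, 5), (28, 6), (28, 7), (31, 0), (31, 1), (31, 2), (31, 3), (31, 4), (31, 5), (31, 6), (31, 7)]
Holes: [(0, 0), (0, 1), (0, 2), (0, 3), (0, 4), (0, 5), (0, 6), (0, 7), (3, 0), (3, 1), (3, 2), (3, 3), (3, 4), (3, 5), (3, 6), (3, 7), (7, 0), (7, 1), (7, 2), (7, 3), (7, 4), (7, 5), (7, 6), (7, 7), (8, 0), (8, 1), (8, 2), (8, 3), (8, 4), (8, 5), (8, 6), (8, 7), (12, 0), (12, 1), (12, 2), (12, 3), (12, 4), (12, 5), (12, 6), (12, 7), (15, 0), (15, 1), (15, 2), (15, 3), (15, 4), (15, 5), (15, 6), (15, 7), (16, 0), (16, 1), (16, 2), (16, 3), (16, 4), (16, 5), (16, 6), (16, 7), (19, 0), (19, 1), (19, 2), (19, 3), (19, 4), (19, 5), (19, 6), (19, 7), (23, 0), (23, 1), (23, 2), (23, 3), (23, 4), (23, 5), (23, 6), (23, 7), (24, 0), (24, 1), (24, 2), (24, 3), (24, 4), (24, 5), (24, 6), (24, 7), (28, 0), (28, 1), (28, 2), (28, 3), (28, 4), (28, 5), (28, 6), (28, 7), (31, 0), (31, 1), (31, 2), (31, 3), (31, 4), (31, 5), (31, 6), (31, 7)]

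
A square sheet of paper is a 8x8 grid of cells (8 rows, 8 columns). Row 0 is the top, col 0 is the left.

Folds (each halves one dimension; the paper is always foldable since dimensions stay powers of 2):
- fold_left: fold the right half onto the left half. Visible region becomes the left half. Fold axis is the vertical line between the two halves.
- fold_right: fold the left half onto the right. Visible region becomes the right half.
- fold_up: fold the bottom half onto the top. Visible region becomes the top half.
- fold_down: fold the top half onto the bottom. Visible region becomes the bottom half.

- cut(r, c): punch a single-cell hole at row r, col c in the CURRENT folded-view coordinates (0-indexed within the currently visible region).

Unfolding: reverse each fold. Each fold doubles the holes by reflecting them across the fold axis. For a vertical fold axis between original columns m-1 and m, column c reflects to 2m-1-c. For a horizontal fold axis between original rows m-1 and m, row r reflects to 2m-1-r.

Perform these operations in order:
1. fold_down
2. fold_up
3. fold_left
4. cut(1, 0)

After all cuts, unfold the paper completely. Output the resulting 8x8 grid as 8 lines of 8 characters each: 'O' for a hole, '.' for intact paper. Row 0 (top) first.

Op 1 fold_down: fold axis h@4; visible region now rows[4,8) x cols[0,8) = 4x8
Op 2 fold_up: fold axis h@6; visible region now rows[4,6) x cols[0,8) = 2x8
Op 3 fold_left: fold axis v@4; visible region now rows[4,6) x cols[0,4) = 2x4
Op 4 cut(1, 0): punch at orig (5,0); cuts so far [(5, 0)]; region rows[4,6) x cols[0,4) = 2x4
Unfold 1 (reflect across v@4): 2 holes -> [(5, 0), (5, 7)]
Unfold 2 (reflect across h@6): 4 holes -> [(5, 0), (5, 7), (6, 0), (6, 7)]
Unfold 3 (reflect across h@4): 8 holes -> [(1, 0), (1, 7), (2, 0), (2, 7), (5, 0), (5, 7), (6, 0), (6, 7)]

Answer: ........
O......O
O......O
........
........
O......O
O......O
........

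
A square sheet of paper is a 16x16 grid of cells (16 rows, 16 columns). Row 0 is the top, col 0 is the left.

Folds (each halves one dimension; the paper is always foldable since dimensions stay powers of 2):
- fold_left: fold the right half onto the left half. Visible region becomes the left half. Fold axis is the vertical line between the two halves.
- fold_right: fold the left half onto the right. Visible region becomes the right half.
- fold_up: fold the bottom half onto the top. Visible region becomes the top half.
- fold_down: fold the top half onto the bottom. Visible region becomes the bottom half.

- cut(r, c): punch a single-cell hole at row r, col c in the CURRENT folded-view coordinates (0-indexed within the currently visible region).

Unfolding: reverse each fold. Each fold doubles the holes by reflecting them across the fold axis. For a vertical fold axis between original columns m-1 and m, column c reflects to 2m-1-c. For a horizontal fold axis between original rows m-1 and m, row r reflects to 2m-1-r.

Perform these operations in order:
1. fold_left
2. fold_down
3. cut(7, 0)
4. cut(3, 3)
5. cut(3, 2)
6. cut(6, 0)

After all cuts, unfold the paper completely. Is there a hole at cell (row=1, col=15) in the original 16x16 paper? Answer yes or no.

Op 1 fold_left: fold axis v@8; visible region now rows[0,16) x cols[0,8) = 16x8
Op 2 fold_down: fold axis h@8; visible region now rows[8,16) x cols[0,8) = 8x8
Op 3 cut(7, 0): punch at orig (15,0); cuts so far [(15, 0)]; region rows[8,16) x cols[0,8) = 8x8
Op 4 cut(3, 3): punch at orig (11,3); cuts so far [(11, 3), (15, 0)]; region rows[8,16) x cols[0,8) = 8x8
Op 5 cut(3, 2): punch at orig (11,2); cuts so far [(11, 2), (11, 3), (15, 0)]; region rows[8,16) x cols[0,8) = 8x8
Op 6 cut(6, 0): punch at orig (14,0); cuts so far [(11, 2), (11, 3), (14, 0), (15, 0)]; region rows[8,16) x cols[0,8) = 8x8
Unfold 1 (reflect across h@8): 8 holes -> [(0, 0), (1, 0), (4, 2), (4, 3), (11, 2), (11, 3), (14, 0), (15, 0)]
Unfold 2 (reflect across v@8): 16 holes -> [(0, 0), (0, 15), (1, 0), (1, 15), (4, 2), (4, 3), (4, 12), (4, 13), (11, 2), (11, 3), (11, 12), (11, 13), (14, 0), (14, 15), (15, 0), (15, 15)]
Holes: [(0, 0), (0, 15), (1, 0), (1, 15), (4, 2), (4, 3), (4, 12), (4, 13), (11, 2), (11, 3), (11, 12), (11, 13), (14, 0), (14, 15), (15, 0), (15, 15)]

Answer: yes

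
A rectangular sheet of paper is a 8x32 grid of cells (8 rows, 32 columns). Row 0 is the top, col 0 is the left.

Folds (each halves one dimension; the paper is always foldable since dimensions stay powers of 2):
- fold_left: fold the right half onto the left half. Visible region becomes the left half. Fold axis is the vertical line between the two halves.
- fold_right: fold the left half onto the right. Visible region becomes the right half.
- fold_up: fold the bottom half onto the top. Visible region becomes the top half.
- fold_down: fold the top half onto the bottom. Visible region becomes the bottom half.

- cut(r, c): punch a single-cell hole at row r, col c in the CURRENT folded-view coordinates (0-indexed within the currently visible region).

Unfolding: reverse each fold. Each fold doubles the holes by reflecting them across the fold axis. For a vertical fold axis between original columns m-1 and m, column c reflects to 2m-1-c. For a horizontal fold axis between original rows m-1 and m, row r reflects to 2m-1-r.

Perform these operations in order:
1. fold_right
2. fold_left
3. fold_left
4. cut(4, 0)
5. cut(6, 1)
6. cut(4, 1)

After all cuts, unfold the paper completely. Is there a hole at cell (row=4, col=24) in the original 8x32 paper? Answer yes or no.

Answer: yes

Derivation:
Op 1 fold_right: fold axis v@16; visible region now rows[0,8) x cols[16,32) = 8x16
Op 2 fold_left: fold axis v@24; visible region now rows[0,8) x cols[16,24) = 8x8
Op 3 fold_left: fold axis v@20; visible region now rows[0,8) x cols[16,20) = 8x4
Op 4 cut(4, 0): punch at orig (4,16); cuts so far [(4, 16)]; region rows[0,8) x cols[16,20) = 8x4
Op 5 cut(6, 1): punch at orig (6,17); cuts so far [(4, 16), (6, 17)]; region rows[0,8) x cols[16,20) = 8x4
Op 6 cut(4, 1): punch at orig (4,17); cuts so far [(4, 16), (4, 17), (6, 17)]; region rows[0,8) x cols[16,20) = 8x4
Unfold 1 (reflect across v@20): 6 holes -> [(4, 16), (4, 17), (4, 22), (4, 23), (6, 17), (6, 22)]
Unfold 2 (reflect across v@24): 12 holes -> [(4, 16), (4, 17), (4, 22), (4, 23), (4, 24), (4, 25), (4, 30), (4, 31), (6, 17), (6, 22), (6, 25), (6, 30)]
Unfold 3 (reflect across v@16): 24 holes -> [(4, 0), (4, 1), (4, 6), (4, 7), (4, 8), (4, 9), (4, 14), (4, 15), (4, 16), (4, 17), (4, 22), (4, 23), (4, 24), (4, 25), (4, 30), (4, 31), (6, 1), (6, 6), (6, 9), (6, 14), (6, 17), (6, 22), (6, 25), (6, 30)]
Holes: [(4, 0), (4, 1), (4, 6), (4, 7), (4, 8), (4, 9), (4, 14), (4, 15), (4, 16), (4, 17), (4, 22), (4, 23), (4, 24), (4, 25), (4, 30), (4, 31), (6, 1), (6, 6), (6, 9), (6, 14), (6, 17), (6, 22), (6, 25), (6, 30)]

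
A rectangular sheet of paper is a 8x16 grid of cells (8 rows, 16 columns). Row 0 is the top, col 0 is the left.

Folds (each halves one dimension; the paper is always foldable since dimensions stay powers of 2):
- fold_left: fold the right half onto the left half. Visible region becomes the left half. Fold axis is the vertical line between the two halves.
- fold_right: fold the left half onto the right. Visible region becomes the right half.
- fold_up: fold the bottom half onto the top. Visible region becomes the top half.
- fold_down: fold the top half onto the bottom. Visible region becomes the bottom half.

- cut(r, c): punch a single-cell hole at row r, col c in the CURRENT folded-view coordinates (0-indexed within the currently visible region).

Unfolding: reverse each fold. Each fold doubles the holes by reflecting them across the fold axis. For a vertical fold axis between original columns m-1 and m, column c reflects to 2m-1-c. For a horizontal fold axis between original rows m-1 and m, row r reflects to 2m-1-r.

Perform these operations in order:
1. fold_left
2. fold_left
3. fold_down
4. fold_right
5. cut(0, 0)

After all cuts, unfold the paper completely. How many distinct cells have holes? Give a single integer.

Answer: 16

Derivation:
Op 1 fold_left: fold axis v@8; visible region now rows[0,8) x cols[0,8) = 8x8
Op 2 fold_left: fold axis v@4; visible region now rows[0,8) x cols[0,4) = 8x4
Op 3 fold_down: fold axis h@4; visible region now rows[4,8) x cols[0,4) = 4x4
Op 4 fold_right: fold axis v@2; visible region now rows[4,8) x cols[2,4) = 4x2
Op 5 cut(0, 0): punch at orig (4,2); cuts so far [(4, 2)]; region rows[4,8) x cols[2,4) = 4x2
Unfold 1 (reflect across v@2): 2 holes -> [(4, 1), (4, 2)]
Unfold 2 (reflect across h@4): 4 holes -> [(3, 1), (3, 2), (4, 1), (4, 2)]
Unfold 3 (reflect across v@4): 8 holes -> [(3, 1), (3, 2), (3, 5), (3, 6), (4, 1), (4, 2), (4, 5), (4, 6)]
Unfold 4 (reflect across v@8): 16 holes -> [(3, 1), (3, 2), (3, 5), (3, 6), (3, 9), (3, 10), (3, 13), (3, 14), (4, 1), (4, 2), (4, 5), (4, 6), (4, 9), (4, 10), (4, 13), (4, 14)]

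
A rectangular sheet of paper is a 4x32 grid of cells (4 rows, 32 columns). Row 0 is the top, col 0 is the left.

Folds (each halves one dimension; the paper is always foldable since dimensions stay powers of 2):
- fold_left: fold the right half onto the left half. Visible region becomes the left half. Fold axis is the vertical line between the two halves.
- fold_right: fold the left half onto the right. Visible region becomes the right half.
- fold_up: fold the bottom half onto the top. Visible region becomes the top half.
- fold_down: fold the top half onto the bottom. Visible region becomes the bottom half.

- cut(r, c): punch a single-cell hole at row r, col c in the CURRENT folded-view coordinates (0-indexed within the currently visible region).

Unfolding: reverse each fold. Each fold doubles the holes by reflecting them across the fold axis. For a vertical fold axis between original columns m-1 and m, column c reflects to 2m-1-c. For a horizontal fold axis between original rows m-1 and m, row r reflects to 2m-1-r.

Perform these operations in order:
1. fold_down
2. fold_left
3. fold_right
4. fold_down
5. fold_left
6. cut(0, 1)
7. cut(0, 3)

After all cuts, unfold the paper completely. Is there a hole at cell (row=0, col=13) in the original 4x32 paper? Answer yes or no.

Op 1 fold_down: fold axis h@2; visible region now rows[2,4) x cols[0,32) = 2x32
Op 2 fold_left: fold axis v@16; visible region now rows[2,4) x cols[0,16) = 2x16
Op 3 fold_right: fold axis v@8; visible region now rows[2,4) x cols[8,16) = 2x8
Op 4 fold_down: fold axis h@3; visible region now rows[3,4) x cols[8,16) = 1x8
Op 5 fold_left: fold axis v@12; visible region now rows[3,4) x cols[8,12) = 1x4
Op 6 cut(0, 1): punch at orig (3,9); cuts so far [(3, 9)]; region rows[3,4) x cols[8,12) = 1x4
Op 7 cut(0, 3): punch at orig (3,11); cuts so far [(3, 9), (3, 11)]; region rows[3,4) x cols[8,12) = 1x4
Unfold 1 (reflect across v@12): 4 holes -> [(3, 9), (3, 11), (3, 12), (3, 14)]
Unfold 2 (reflect across h@3): 8 holes -> [(2, 9), (2, 11), (2, 12), (2, 14), (3, 9), (3, 11), (3, 12), (3, 14)]
Unfold 3 (reflect across v@8): 16 holes -> [(2, 1), (2, 3), (2, 4), (2, 6), (2, 9), (2, 11), (2, 12), (2, 14), (3, 1), (3, 3), (3, 4), (3, 6), (3, 9), (3, 11), (3, 12), (3, 14)]
Unfold 4 (reflect across v@16): 32 holes -> [(2, 1), (2, 3), (2, 4), (2, 6), (2, 9), (2, 11), (2, 12), (2, 14), (2, 17), (2, 19), (2, 20), (2, 22), (2, 25), (2, 27), (2, 28), (2, 30), (3, 1), (3, 3), (3, 4), (3, 6), (3, 9), (3, 11), (3, 12), (3, 14), (3, 17), (3, 19), (3, 20), (3, 22), (3, 25), (3, 27), (3, 28), (3, 30)]
Unfold 5 (reflect across h@2): 64 holes -> [(0, 1), (0, 3), (0, 4), (0, 6), (0, 9), (0, 11), (0, 12), (0, 14), (0, 17), (0, 19), (0, 20), (0, 22), (0, 25), (0, 27), (0, 28), (0, 30), (1, 1), (1, 3), (1, 4), (1, 6), (1, 9), (1, 11), (1, 12), (1, 14), (1, 17), (1, 19), (1, 20), (1, 22), (1, 25), (1, 27), (1, 28), (1, 30), (2, 1), (2, 3), (2, 4), (2, 6), (2, 9), (2, 11), (2, 12), (2, 14), (2, 17), (2, 19), (2, 20), (2, 22), (2, 25), (2, 27), (2, 28), (2, 30), (3, 1), (3, 3), (3, 4), (3, 6), (3, 9), (3, 11), (3, 12), (3, 14), (3, 17), (3, 19), (3, 20), (3, 22), (3, 25), (3, 27), (3, 28), (3, 30)]
Holes: [(0, 1), (0, 3), (0, 4), (0, 6), (0, 9), (0, 11), (0, 12), (0, 14), (0, 17), (0, 19), (0, 20), (0, 22), (0, 25), (0, 27), (0, 28), (0, 30), (1, 1), (1, 3), (1, 4), (1, 6), (1, 9), (1, 11), (1, 12), (1, 14), (1, 17), (1, 19), (1, 20), (1, 22), (1, 25), (1, 27), (1, 28), (1, 30), (2, 1), (2, 3), (2, 4), (2, 6), (2, 9), (2, 11), (2, 12), (2, 14), (2, 17), (2, 19), (2, 20), (2, 22), (2, 25), (2, 27), (2, 28), (2, 30), (3, 1), (3, 3), (3, 4), (3, 6), (3, 9), (3, 11), (3, 12), (3, 14), (3, 17), (3, 19), (3, 20), (3, 22), (3, 25), (3, 27), (3, 28), (3, 30)]

Answer: no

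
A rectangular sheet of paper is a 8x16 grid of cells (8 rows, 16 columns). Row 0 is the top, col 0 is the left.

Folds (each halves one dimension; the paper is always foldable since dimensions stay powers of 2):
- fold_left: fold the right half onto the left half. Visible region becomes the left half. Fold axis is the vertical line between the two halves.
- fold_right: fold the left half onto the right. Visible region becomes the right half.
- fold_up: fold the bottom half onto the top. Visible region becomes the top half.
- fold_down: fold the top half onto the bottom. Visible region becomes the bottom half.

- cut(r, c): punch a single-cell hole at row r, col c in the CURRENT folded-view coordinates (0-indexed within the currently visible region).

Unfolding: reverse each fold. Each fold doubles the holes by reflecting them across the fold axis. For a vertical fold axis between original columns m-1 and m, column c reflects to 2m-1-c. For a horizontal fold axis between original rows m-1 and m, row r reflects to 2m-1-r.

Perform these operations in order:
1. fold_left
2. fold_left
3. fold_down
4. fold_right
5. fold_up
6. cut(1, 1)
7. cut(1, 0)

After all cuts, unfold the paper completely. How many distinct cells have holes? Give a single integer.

Op 1 fold_left: fold axis v@8; visible region now rows[0,8) x cols[0,8) = 8x8
Op 2 fold_left: fold axis v@4; visible region now rows[0,8) x cols[0,4) = 8x4
Op 3 fold_down: fold axis h@4; visible region now rows[4,8) x cols[0,4) = 4x4
Op 4 fold_right: fold axis v@2; visible region now rows[4,8) x cols[2,4) = 4x2
Op 5 fold_up: fold axis h@6; visible region now rows[4,6) x cols[2,4) = 2x2
Op 6 cut(1, 1): punch at orig (5,3); cuts so far [(5, 3)]; region rows[4,6) x cols[2,4) = 2x2
Op 7 cut(1, 0): punch at orig (5,2); cuts so far [(5, 2), (5, 3)]; region rows[4,6) x cols[2,4) = 2x2
Unfold 1 (reflect across h@6): 4 holes -> [(5, 2), (5, 3), (6, 2), (6, 3)]
Unfold 2 (reflect across v@2): 8 holes -> [(5, 0), (5, 1), (5, 2), (5, 3), (6, 0), (6, 1), (6, 2), (6, 3)]
Unfold 3 (reflect across h@4): 16 holes -> [(1, 0), (1, 1), (1, 2), (1, 3), (2, 0), (2, 1), (2, 2), (2, 3), (5, 0), (5, 1), (5, 2), (5, 3), (6, 0), (6, 1), (6, 2), (6, 3)]
Unfold 4 (reflect across v@4): 32 holes -> [(1, 0), (1, 1), (1, 2), (1, 3), (1, 4), (1, 5), (1, 6), (1, 7), (2, 0), (2, 1), (2, 2), (2, 3), (2, 4), (2, 5), (2, 6), (2, 7), (5, 0), (5, 1), (5, 2), (5, 3), (5, 4), (5, 5), (5, 6), (5, 7), (6, 0), (6, 1), (6, 2), (6, 3), (6, 4), (6, 5), (6, 6), (6, 7)]
Unfold 5 (reflect across v@8): 64 holes -> [(1, 0), (1, 1), (1, 2), (1, 3), (1, 4), (1, 5), (1, 6), (1, 7), (1, 8), (1, 9), (1, 10), (1, 11), (1, 12), (1, 13), (1, 14), (1, 15), (2, 0), (2, 1), (2, 2), (2, 3), (2, 4), (2, 5), (2, 6), (2, 7), (2, 8), (2, 9), (2, 10), (2, 11), (2, 12), (2, 13), (2, 14), (2, 15), (5, 0), (5, 1), (5, 2), (5, 3), (5, 4), (5, 5), (5, 6), (5, 7), (5, 8), (5, 9), (5, 10), (5, 11), (5, 12), (5, 13), (5, 14), (5, 15), (6, 0), (6, 1), (6, 2), (6, 3), (6, 4), (6, 5), (6, 6), (6, 7), (6, 8), (6, 9), (6, 10), (6, 11), (6, 12), (6, 13), (6, 14), (6, 15)]

Answer: 64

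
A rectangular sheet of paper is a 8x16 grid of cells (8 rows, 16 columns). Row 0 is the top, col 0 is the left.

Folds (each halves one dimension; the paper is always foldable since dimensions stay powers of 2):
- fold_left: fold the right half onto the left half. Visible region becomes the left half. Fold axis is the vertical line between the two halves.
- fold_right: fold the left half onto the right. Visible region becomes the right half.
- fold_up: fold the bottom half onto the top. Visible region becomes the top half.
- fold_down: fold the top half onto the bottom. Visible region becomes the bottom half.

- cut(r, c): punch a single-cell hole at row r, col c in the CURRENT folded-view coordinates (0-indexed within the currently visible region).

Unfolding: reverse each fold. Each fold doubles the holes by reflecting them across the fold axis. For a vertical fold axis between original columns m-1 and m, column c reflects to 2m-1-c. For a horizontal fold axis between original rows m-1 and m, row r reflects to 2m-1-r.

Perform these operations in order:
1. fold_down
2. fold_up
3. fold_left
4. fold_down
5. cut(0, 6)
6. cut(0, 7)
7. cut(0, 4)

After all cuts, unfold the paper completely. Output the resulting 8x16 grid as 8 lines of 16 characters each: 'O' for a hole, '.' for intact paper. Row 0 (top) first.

Answer: ....O.OOOO.O....
....O.OOOO.O....
....O.OOOO.O....
....O.OOOO.O....
....O.OOOO.O....
....O.OOOO.O....
....O.OOOO.O....
....O.OOOO.O....

Derivation:
Op 1 fold_down: fold axis h@4; visible region now rows[4,8) x cols[0,16) = 4x16
Op 2 fold_up: fold axis h@6; visible region now rows[4,6) x cols[0,16) = 2x16
Op 3 fold_left: fold axis v@8; visible region now rows[4,6) x cols[0,8) = 2x8
Op 4 fold_down: fold axis h@5; visible region now rows[5,6) x cols[0,8) = 1x8
Op 5 cut(0, 6): punch at orig (5,6); cuts so far [(5, 6)]; region rows[5,6) x cols[0,8) = 1x8
Op 6 cut(0, 7): punch at orig (5,7); cuts so far [(5, 6), (5, 7)]; region rows[5,6) x cols[0,8) = 1x8
Op 7 cut(0, 4): punch at orig (5,4); cuts so far [(5, 4), (5, 6), (5, 7)]; region rows[5,6) x cols[0,8) = 1x8
Unfold 1 (reflect across h@5): 6 holes -> [(4, 4), (4, 6), (4, 7), (5, 4), (5, 6), (5, 7)]
Unfold 2 (reflect across v@8): 12 holes -> [(4, 4), (4, 6), (4, 7), (4, 8), (4, 9), (4, 11), (5, 4), (5, 6), (5, 7), (5, 8), (5, 9), (5, 11)]
Unfold 3 (reflect across h@6): 24 holes -> [(4, 4), (4, 6), (4, 7), (4, 8), (4, 9), (4, 11), (5, 4), (5, 6), (5, 7), (5, 8), (5, 9), (5, 11), (6, 4), (6, 6), (6, 7), (6, 8), (6, 9), (6, 11), (7, 4), (7, 6), (7, 7), (7, 8), (7, 9), (7, 11)]
Unfold 4 (reflect across h@4): 48 holes -> [(0, 4), (0, 6), (0, 7), (0, 8), (0, 9), (0, 11), (1, 4), (1, 6), (1, 7), (1, 8), (1, 9), (1, 11), (2, 4), (2, 6), (2, 7), (2, 8), (2, 9), (2, 11), (3, 4), (3, 6), (3, 7), (3, 8), (3, 9), (3, 11), (4, 4), (4, 6), (4, 7), (4, 8), (4, 9), (4, 11), (5, 4), (5, 6), (5, 7), (5, 8), (5, 9), (5, 11), (6, 4), (6, 6), (6, 7), (6, 8), (6, 9), (6, 11), (7, 4), (7, 6), (7, 7), (7, 8), (7, 9), (7, 11)]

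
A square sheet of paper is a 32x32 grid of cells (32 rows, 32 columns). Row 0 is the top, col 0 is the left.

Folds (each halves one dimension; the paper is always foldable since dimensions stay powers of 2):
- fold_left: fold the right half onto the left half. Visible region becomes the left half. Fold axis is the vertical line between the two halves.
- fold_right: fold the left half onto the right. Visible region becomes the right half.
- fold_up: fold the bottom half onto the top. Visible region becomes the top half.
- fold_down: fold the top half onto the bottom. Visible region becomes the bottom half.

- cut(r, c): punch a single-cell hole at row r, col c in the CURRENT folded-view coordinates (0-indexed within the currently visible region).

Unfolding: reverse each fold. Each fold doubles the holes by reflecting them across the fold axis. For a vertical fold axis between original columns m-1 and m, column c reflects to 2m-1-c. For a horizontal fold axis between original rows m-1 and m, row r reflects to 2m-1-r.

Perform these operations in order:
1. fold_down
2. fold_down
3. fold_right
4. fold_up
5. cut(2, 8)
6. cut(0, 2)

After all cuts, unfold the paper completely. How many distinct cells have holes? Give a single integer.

Answer: 32

Derivation:
Op 1 fold_down: fold axis h@16; visible region now rows[16,32) x cols[0,32) = 16x32
Op 2 fold_down: fold axis h@24; visible region now rows[24,32) x cols[0,32) = 8x32
Op 3 fold_right: fold axis v@16; visible region now rows[24,32) x cols[16,32) = 8x16
Op 4 fold_up: fold axis h@28; visible region now rows[24,28) x cols[16,32) = 4x16
Op 5 cut(2, 8): punch at orig (26,24); cuts so far [(26, 24)]; region rows[24,28) x cols[16,32) = 4x16
Op 6 cut(0, 2): punch at orig (24,18); cuts so far [(24, 18), (26, 24)]; region rows[24,28) x cols[16,32) = 4x16
Unfold 1 (reflect across h@28): 4 holes -> [(24, 18), (26, 24), (29, 24), (31, 18)]
Unfold 2 (reflect across v@16): 8 holes -> [(24, 13), (24, 18), (26, 7), (26, 24), (29, 7), (29, 24), (31, 13), (31, 18)]
Unfold 3 (reflect across h@24): 16 holes -> [(16, 13), (16, 18), (18, 7), (18, 24), (21, 7), (21, 24), (23, 13), (23, 18), (24, 13), (24, 18), (26, 7), (26, 24), (29, 7), (29, 24), (31, 13), (31, 18)]
Unfold 4 (reflect across h@16): 32 holes -> [(0, 13), (0, 18), (2, 7), (2, 24), (5, 7), (5, 24), (7, 13), (7, 18), (8, 13), (8, 18), (10, 7), (10, 24), (13, 7), (13, 24), (15, 13), (15, 18), (16, 13), (16, 18), (18, 7), (18, 24), (21, 7), (21, 24), (23, 13), (23, 18), (24, 13), (24, 18), (26, 7), (26, 24), (29, 7), (29, 24), (31, 13), (31, 18)]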